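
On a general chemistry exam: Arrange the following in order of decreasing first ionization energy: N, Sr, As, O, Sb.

N > O > As > Sb > Sr

First ionization energy rises across a period (greater Z_eff holds electrons more tightly) and falls down a group (valence electrons are farther from the nucleus).
These span different periods and groups, so the two trends combine.
Sb > Sr: both are in period 5; the period trend gives Sb the larger value.
As > Sb: As sits above Sb in group 15, so the down-group effect alone puts As higher.
O > As: relative to As, both the across-period and down-group shifts push O's first ionization energy up.
N > O: this pair runs against the simple trend — see the exception note.
Note the exception: N has a higher first ionization energy than O, contrary to the simple trend — pairing an electron in O's 2p⁴ costs repulsion energy, so O ionizes more easily than half-filled N (2p³).
Approximate values (kJ/mol): N 1402, O 1314, As 947, Sr 550, Sb 831.
So from highest to lowest: N > O > As > Sb > Sr.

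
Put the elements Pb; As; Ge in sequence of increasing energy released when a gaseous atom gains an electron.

Pb, As, Ge

Ge is in period 4, group 14; As is in period 4, group 15; Pb is in period 6, group 14.
EA tends to increase across a period and decrease down a group, though the pattern is less regular than for IE or radius.
These span different periods and groups, so the two trends combine.
As > Pb: both effects reinforce here, so As is clearly the higher of the two.
Ge > As: this pair runs against the simple trend — see the exception note.
Note the exception: Ge has a higher electron affinity than As, contrary to the simple trend — adding an electron to As's half-filled 4p³ is unfavourable, so Ge (4p²) has the more exothermic EA.
For reference (kJ/mol): Ge 119, As 78, Pb 35.
So from lowest to highest: Pb < As < Ge.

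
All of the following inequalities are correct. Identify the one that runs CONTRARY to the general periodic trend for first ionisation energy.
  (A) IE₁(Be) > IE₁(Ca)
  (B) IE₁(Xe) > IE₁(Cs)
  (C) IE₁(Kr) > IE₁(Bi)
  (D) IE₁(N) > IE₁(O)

(D)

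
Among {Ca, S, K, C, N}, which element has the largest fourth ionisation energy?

N

Consider each +3 ion: Ca³⁺ is already 1 electron into the core; S³⁺ still has 3 valence electrons; K³⁺ is already 2 electrons into the core; C³⁺ still has 1 valence electron; N³⁺ still has 2 valence electrons.
Usually core removal costs more than valence removal, but here the competition is close: a tightly held n=2 valence electron can cost more to remove than an n=3 core electron, so the actual values have to decide it.
Valence configurations: S³⁺ [Ne]3s²3p¹, C³⁺ [He]2s¹, N³⁺ [He]2s².
The numbers (kJ/mol): Ca 6491, S 4556, K 5877, C 6223, N 7475.
Overall IE_4 order: S < K < C < Ca < N.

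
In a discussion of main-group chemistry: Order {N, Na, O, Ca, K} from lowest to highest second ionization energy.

Consider each +1 ion: N⁺ still has 4 valence electrons; Na⁺ is the bare [Ne] core; O⁺ still has 5 valence electrons; Ca⁺ still has 1 valence electron; K⁺ is the bare [Ar] core.
Usually core removal costs more than valence removal, but here the competition is close: a tightly held n=2 valence electron can cost more to remove than an n=3 core electron, so the actual values have to decide it.
Valence configurations: N⁺ [He]2s²2p², O⁺ [He]2s²2p³, Ca⁺ [Ar]4s¹.
The numbers (kJ/mol): N 2856, Na 4562, O 3388, Ca 1145, K 3052.
Putting it together, IE_2: Ca < N < K < O < Na.

Ca, N, K, O, Na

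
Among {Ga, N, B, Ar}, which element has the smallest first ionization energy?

Ga

B is in period 2, group 13; N is in period 2, group 15; Ar is in period 3, group 18; Ga is in period 4, group 13.
Removing the outermost electron gets harder across a period and easier down a group.
These span different periods and groups, so the two trends combine.
B > Ga: they share group 13; the group trend gives B the larger value.
N > B: N lies to the right of B in period 2, so the across-period effect alone puts N higher.
Ar > N: period and group pull opposite ways; the across-period shift dominates (1521 vs 1402 kJ/mol).
Tabulated first ionization energy (kJ/mol): B 801, N 1402, Ar 1521, Ga 579.
The smallest first ionization energy among these belongs to Ga.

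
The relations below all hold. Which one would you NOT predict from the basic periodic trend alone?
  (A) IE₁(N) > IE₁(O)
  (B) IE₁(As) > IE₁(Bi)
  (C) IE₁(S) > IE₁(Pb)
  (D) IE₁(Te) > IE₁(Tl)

(A)

The general trend: IE₁ increases across a period and decreases down a group.
(A) N (period 2, group 15) vs O (period 2, group 16): the stated order contradicts the simple trend.
(B) As (period 4, group 15) vs Bi (period 6, group 15): the stated order agrees with the simple trend.
(C) S (period 3, group 16) vs Pb (period 6, group 14): the stated order agrees with the simple trend.
(D) Te (period 5, group 16) vs Tl (period 6, group 13): the stated order agrees with the simple trend.
The exception is (A): pairing an electron in O's 2p⁴ costs repulsion energy, so O ionizes more easily than half-filled N (2p³).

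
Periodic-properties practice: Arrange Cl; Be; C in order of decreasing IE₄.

The fourth ionization energy removes an electron from the +3 ion. For each element: Cl³⁺ still has 4 valence electrons; Be³⁺ is already 1 electron into the core; C³⁺ still has 1 valence electron.
Core electrons are held far more tightly than valence electrons, so Be tops the IE_4 order.
Valence configurations: Cl³⁺ [Ne]3s²3p², C³⁺ [He]2s¹.
Tabulated IE_4 (kJ/mol): Cl 5159, Be 21007, C 6223.
So the fourth ionization energies run Cl < C < Be.

Be, C, Cl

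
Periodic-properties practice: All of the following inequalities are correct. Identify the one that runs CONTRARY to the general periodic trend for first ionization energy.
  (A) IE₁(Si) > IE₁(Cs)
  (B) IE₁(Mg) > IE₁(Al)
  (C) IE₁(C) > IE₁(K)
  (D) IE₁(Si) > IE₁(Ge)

(B)

The general trend: first ionization energy increases across a period and decreases down a group.
(A) Si (period 3, group 14) vs Cs (period 6, group 1): the stated order agrees with the simple trend.
(B) Mg (period 3, group 2) vs Al (period 3, group 13): the stated order contradicts the simple trend.
(C) C (period 2, group 14) vs K (period 4, group 1): the stated order agrees with the simple trend.
(D) Si (period 3, group 14) vs Ge (period 4, group 14): the stated order agrees with the simple trend.
The exception is (B): Al's single 3p electron is easier to remove than one from Mg's filled 3s².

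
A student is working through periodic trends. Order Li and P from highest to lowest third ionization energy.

IE_3 is the cost of taking one more electron from the +2 cation: Li²⁺ is already 1 electron into the core; P²⁺ still has 3 valence electrons.
Pulling an electron out of a noble-gas core costs far more than removing a remaining valence electron, so Li sits at the high end of IE_3.
Approximate IE_3 values (kJ/mol): Li 11815, P 2914.
So the third ionization energies run P < Li.

Li, P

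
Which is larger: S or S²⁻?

Forming S²⁻ adds 2 electrons to S. More electron–electron repulsion in the same shell, with unchanged nuclear charge, lets the cloud expand.
An anion is larger than its parent atom: S²⁻ > S.

S²⁻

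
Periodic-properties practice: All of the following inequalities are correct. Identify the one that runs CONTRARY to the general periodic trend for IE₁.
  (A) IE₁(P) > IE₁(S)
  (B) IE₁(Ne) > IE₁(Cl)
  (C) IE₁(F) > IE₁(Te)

(A)

The general trend: IE₁ increases across a period and decreases down a group.
(A) P (period 3, group 15) vs S (period 3, group 16): the stated order contradicts the simple trend.
(B) Ne (period 2, group 18) vs Cl (period 3, group 17): the stated order agrees with the simple trend.
(C) F (period 2, group 17) vs Te (period 5, group 16): the stated order agrees with the simple trend.
The exception is (A): S (3p⁴) ionizes more easily than half-filled P (3p³) because the paired 3p electron in S is pushed out by e⁻–e⁻ repulsion.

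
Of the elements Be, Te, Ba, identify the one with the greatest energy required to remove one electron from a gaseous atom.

Be is in period 2, group 2; Te is in period 5, group 16; Ba is in period 6, group 2.
First ionization energy rises across a period (greater Z_eff holds electrons more tightly) and falls down a group (valence electrons are farther from the nucleus).
Here both period and group differ, so the two effects have to be weighed against each other.
Te > Ba: relative to Ba, both the across-period and down-group shifts push Te's first ionization energy up.
Be > Te: period and group pull opposite ways; the down-group shift dominates (900 vs 869 kJ/mol).
For reference (kJ/mol): Be 900, Te 869, Ba 503.
The greatest energy required to remove one electron from a gaseous atom among these belongs to Be.

Be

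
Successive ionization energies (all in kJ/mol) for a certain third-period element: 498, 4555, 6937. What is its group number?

Group 1

Look for the largest jump between consecutive ionization energies: IE2/IE1 ≈ 9.1, far larger than any earlier ratio.
That jump marks the point where a core electron is being removed. So the atom has 1 valence electron.
A main-group element with 1 valence electron is in group 1.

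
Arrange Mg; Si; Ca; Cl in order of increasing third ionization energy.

IE_3 is the cost of taking one more electron from the +2 cation: Mg²⁺ is the bare [Ne] core; Si²⁺ still has 2 valence electrons; Ca²⁺ is the bare [Ar] core; Cl²⁺ still has 5 valence electrons.
Breaking into a closed-shell core is much more expensive than removing a leftover valence electron — Ca and Mg have the largest IE_3 here.
Valence configurations: Si²⁺ [Ne]3s², Cl²⁺ [Ne]3s²3p³.
Tabulated IE_3 (kJ/mol): Mg 7733, Si 3232, Ca 4912, Cl 3822.
So the third ionization energies run Si < Cl < Ca < Mg.

Si < Cl < Ca < Mg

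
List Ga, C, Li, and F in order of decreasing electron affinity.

F > C > Li > Ga

Li is in period 2, group 1; C is in period 2, group 14; F is in period 2, group 17; Ga is in period 4, group 13.
Electron affinity generally becomes more exothermic across a period toward the halogens and less exothermic down a group.
Here both period and group differ, so the two effects have to be weighed against each other.
Li > Ga: the two effects oppose for this pair; the down-group effect wins (60 vs 29 kJ/mol).
C > Li: both are in period 2; the period trend gives C the larger value.
F > C: both are in period 2; the period trend gives F the larger value.
Tabulated electron affinity (kJ/mol): Li 60, C 122, F 328, Ga 29.
So from highest to lowest: F > C > Li > Ga.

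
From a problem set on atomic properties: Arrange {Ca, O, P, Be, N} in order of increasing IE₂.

Ca < Be < P < N < O

After 1 electron has been removed, what remains? Ca⁺ still has 1 valence electron; O⁺ still has 5 valence electrons; P⁺ still has 4 valence electrons; Be⁺ still has 1 valence electron; N⁺ still has 4 valence electrons.
All are still removing valence electrons, so compare the +1 ions as you would atoms: IE_2 generally rises across a period (higher Z_eff) and falls down a group (larger shell), subject to the usual subshell exceptions.
Valence configurations: Ca⁺ [Ar]4s¹, O⁺ [He]2s²2p³, P⁺ [Ne]3s²3p², Be⁺ [He]2s¹, N⁺ [He]2s²2p².
The numbers (kJ/mol): Ca 1145, O 3388, P 1907, Be 1757, N 2856.
So the second ionization energies run Ca < Be < P < N < O.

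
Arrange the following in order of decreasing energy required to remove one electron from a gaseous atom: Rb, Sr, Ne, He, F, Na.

He > Ne > F > Sr > Na > Rb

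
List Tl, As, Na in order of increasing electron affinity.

Tl < Na < As

EA tends to increase across a period and decrease down a group, though the pattern is less regular than for IE or radius.
These span different periods and groups, so the two trends combine.
Na > Tl: the two effects oppose for this pair; the down-group effect wins (53 vs 19 kJ/mol).
As > Na: period and group pull opposite ways; the across-period shift dominates (78 vs 53 kJ/mol).
Tabulated electron affinity (kJ/mol): Na 53, As 78, Tl 19.
So from lowest to highest: Tl < Na < As.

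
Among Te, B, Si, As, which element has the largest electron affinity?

Te

Electron affinity generally becomes more exothermic across a period toward the halogens and less exothermic down a group.
A diagonal step moves right (one effect) and down (the opposite effect) at once.
As > B: period and group pull opposite ways; the across-period shift dominates (78 vs 27 kJ/mol).
Si > As: period and group pull opposite ways; the down-group shift dominates (134 vs 78 kJ/mol).
Te > Si: period and group pull opposite ways; the across-period shift dominates (190 vs 134 kJ/mol).
Tabulated electron affinity (kJ/mol): B 27, Si 134, As 78, Te 190.
The largest electron affinity among these belongs to Te.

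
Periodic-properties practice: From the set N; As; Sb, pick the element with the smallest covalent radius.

N

Across a period the added protons contract the valence shell; down a group each new principal shell makes the atom larger.
All are in group 15, so atomic radius increases down the group.
The smallest covalent radius among these belongs to N.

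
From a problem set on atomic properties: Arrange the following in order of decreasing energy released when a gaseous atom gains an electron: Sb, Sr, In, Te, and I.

Sr is in period 5, group 2; In is in period 5, group 13; Sb is in period 5, group 15; Te is in period 5, group 16; I is in period 5, group 17.
EA tends to increase across a period and decrease down a group, though the pattern is less regular than for IE or radius.
All lie in period 5, so electron affinity increases left to right.
So from highest to lowest: I > Te > Sb > In > Sr.

I, Te, Sb, In, Sr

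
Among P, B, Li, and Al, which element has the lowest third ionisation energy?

Consider each +2 ion: P²⁺ still has 3 valence electrons; B²⁺ still has 1 valence electron; Li²⁺ is already 1 electron into the core; Al²⁺ still has 1 valence electron.
Breaking into a closed-shell core is much more expensive than removing a leftover valence electron — Li has the largest IE_3 here.
Valence configurations: P²⁺ [Ne]3s²3p¹, B²⁺ [He]2s¹, Al²⁺ [Ne]3s¹.
Approximate IE_3 values (kJ/mol): P 2914, B 3660, Li 11815, Al 2745.
Overall IE_3 order: Al < P < B < Li.

Al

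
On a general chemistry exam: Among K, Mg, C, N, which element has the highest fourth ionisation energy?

Mg

IE_4 is the cost of taking one more electron from the +3 cation: K³⁺ is already 2 electrons into the core; Mg³⁺ is already 1 electron into the core; C³⁺ still has 1 valence electron; N³⁺ still has 2 valence electrons.
Usually core removal costs more than valence removal, but here the competition is close: a tightly held n=2 valence electron can cost more to remove than an n=3 core electron, so the actual values have to decide it.
Valence configurations: C³⁺ [He]2s¹, N³⁺ [He]2s².
Approximate IE_4 values (kJ/mol): K 5877, Mg 10543, C 6223, N 7475.
So the fourth ionization energies run K < C < N < Mg.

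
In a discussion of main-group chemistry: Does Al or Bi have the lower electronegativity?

Al

Al is in period 3, group 13; Bi is in period 6, group 15.
EN rises left→right (higher Z_eff, smaller atoms) and falls top→bottom (larger, more shielded atoms).
Here both period and group differ, so the two effects have to be weighed against each other.
Bi > Al: period and group pull opposite ways; the across-period shift dominates (2.02 vs 1.61).
Tabulated electronegativity (Pauling): Al 1.61, Bi 2.02.
So Al has the lower electronegativity (Al < Bi).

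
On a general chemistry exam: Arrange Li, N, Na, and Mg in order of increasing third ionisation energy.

N, Na, Mg, Li

The third ionization energy removes an electron from the +2 ion. For each element: Li²⁺ is already 1 electron into the core; N²⁺ still has 3 valence electrons; Na²⁺ is already 1 electron into the core; Mg²⁺ is the bare [Ne] core.
Core electrons are held far more tightly than valence electrons, so Na, Mg and Li top the IE_3 order.
The numbers (kJ/mol): Li 11815, N 4578, Na 6910, Mg 7733.
Overall IE_3 order: N < Na < Mg < Li.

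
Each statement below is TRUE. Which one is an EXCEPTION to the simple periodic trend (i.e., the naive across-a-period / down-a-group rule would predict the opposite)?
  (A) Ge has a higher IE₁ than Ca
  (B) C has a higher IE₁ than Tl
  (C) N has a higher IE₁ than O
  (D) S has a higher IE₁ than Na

The general trend: IE₁ increases across a period and decreases down a group.
(A) Ge (period 4, group 14) vs Ca (period 4, group 2): the stated order agrees with the simple trend.
(B) C (period 2, group 14) vs Tl (period 6, group 13): the stated order agrees with the simple trend.
(C) N (period 2, group 15) vs O (period 2, group 16): the stated order contradicts the simple trend.
(D) S (period 3, group 16) vs Na (period 3, group 1): the stated order agrees with the simple trend.
The exception is (C): pairing an electron in O's 2p⁴ costs repulsion energy, so O ionizes more easily than half-filled N (2p³).

(C)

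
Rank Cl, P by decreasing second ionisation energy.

The second ionization energy removes an electron from the +1 ion. For each element: Cl⁺ still has 6 valence electrons; P⁺ still has 4 valence electrons.
All are still removing valence electrons, so compare the +1 ions as you would atoms: IE_2 generally rises across a period (higher Z_eff) and falls down a group (larger shell), subject to the usual subshell exceptions.
Valence configurations: Cl⁺ [Ne]3s²3p⁴, P⁺ [Ne]3s²3p².
Approximate IE_2 values (kJ/mol): Cl 2298, P 1907.
Hence IE_2: P < Cl.

Cl > P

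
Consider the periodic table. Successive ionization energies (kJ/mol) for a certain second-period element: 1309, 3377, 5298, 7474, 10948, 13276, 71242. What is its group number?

Look for the largest jump between consecutive ionization energies: IE7/IE6 ≈ 5.4, far larger than any earlier ratio.
That jump marks the point where a core electron is being removed. So the atom has 6 valence electrons.
A main-group element with 6 valence electrons is in group 16.

Group 16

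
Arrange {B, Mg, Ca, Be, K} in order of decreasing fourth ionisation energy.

IE_4 is the cost of taking one more electron from the +3 cation: B³⁺ is the bare [He] core; Mg³⁺ is already 1 electron into the core; Ca³⁺ is already 1 electron into the core; Be³⁺ is already 1 electron into the core; K³⁺ is already 2 electrons into the core.
All of these are removing an electron from a noble-gas core or deeper; the smaller core (lower principal quantum number) is held far more tightly, and within a period the higher nuclear charge binds the same core more tightly.
The numbers (kJ/mol): B 25026, Mg 10543, Ca 6491, Be 21007, K 5877.
Hence IE_4: K < Ca < Mg < Be < B.

B > Be > Mg > Ca > K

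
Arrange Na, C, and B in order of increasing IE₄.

C < Na < B

Consider each +3 ion: Na³⁺ is already 2 electrons into the core; C³⁺ still has 1 valence electron; B³⁺ is the bare [He] core.
Pulling an electron out of a noble-gas core costs far more than removing a remaining valence electron, so Na and B sit at the high end of IE_4.
The numbers (kJ/mol): Na 9543, C 6223, B 25026.
Putting it together, IE_4: C < Na < B.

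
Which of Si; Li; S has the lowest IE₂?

Consider each +1 ion: Si⁺ still has 3 valence electrons; Li⁺ is the bare [He] core; S⁺ still has 5 valence electrons.
Pulling an electron out of a noble-gas core costs far more than removing a remaining valence electron, so Li sits at the high end of IE_2.
Valence configurations: Si⁺ [Ne]3s²3p¹, S⁺ [Ne]3s²3p³.
Approximate IE_2 values (kJ/mol): Si 1577, Li 7298, S 2252.
Hence IE_2: Si < S < Li.

Si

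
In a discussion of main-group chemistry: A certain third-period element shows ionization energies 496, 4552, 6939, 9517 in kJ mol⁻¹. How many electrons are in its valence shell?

1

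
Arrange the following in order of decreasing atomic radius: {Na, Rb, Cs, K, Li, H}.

Cs, Rb, K, Na, Li, H

Moving right in a period, electrons are added to the same shell under a stronger nuclear pull, so atoms get smaller; moving down, a new shell is opened and atoms get larger.
All are in group 1, so atomic radius increases down the group.
So from largest to smallest: Cs > Rb > K > Na > Li > H.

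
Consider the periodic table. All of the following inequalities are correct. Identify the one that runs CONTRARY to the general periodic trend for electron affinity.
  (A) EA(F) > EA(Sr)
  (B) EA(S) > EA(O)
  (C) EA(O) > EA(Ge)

(B)

The general trend: electron affinity increases across a period and decreases down a group.
(A) F (period 2, group 17) vs Sr (period 5, group 2): the stated order agrees with the simple trend.
(B) S (period 3, group 16) vs O (period 2, group 16): the stated order contradicts the simple trend.
(C) O (period 2, group 16) vs Ge (period 4, group 14): the stated order agrees with the simple trend.
The exception is (B): the compact 2p subshell of O repels the added electron more than S's larger 3p does.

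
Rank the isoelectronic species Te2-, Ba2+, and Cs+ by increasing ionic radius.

Ba2+, Cs+, Te2-

All of these have 54 electrons, so size is governed by nuclear charge alone: the more protons, the stronger the pull on the same electron cloud, and the smaller the ion.
Nuclear charges: Ba2+ (Z=56), Cs+ (Z=55), Te2- (Z=52).
Smallest to largest: Ba2+ < Cs+ < Te2-.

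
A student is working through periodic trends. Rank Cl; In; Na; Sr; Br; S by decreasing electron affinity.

Na is in period 3, group 1; S is in period 3, group 16; Cl is in period 3, group 17; Br is in period 4, group 17; Sr is in period 5, group 2; In is in period 5, group 13.
Adding an electron releases more energy for atoms nearer the top right (short of the noble gases).
These span different periods and groups, so the two trends combine.
In > Sr: both are in period 5; the period trend gives In the larger value.
Na > In: the two effects oppose for this pair; the down-group effect wins (53 vs 29 kJ/mol).
S > Na: both are in period 3; the period trend gives S the larger value.
Br > S: the two effects oppose for this pair; the across-period effect wins (325 vs 200 kJ/mol).
Cl > Br: Cl sits above Br in group 17, so the down-group effect alone puts Cl higher.
For reference (kJ/mol): Na 53, S 200, Cl 349, Br 325, Sr 5, In 29.
So from highest to lowest: Cl > Br > S > Na > In > Sr.

Cl, Br, S, Na, In, Sr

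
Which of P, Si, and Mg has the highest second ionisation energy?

After 1 electron has been removed, what remains? P⁺ still has 4 valence electrons; Si⁺ still has 3 valence electrons; Mg⁺ still has 1 valence electron.
All are still removing valence electrons, so compare the +1 ions as you would atoms: IE_2 generally rises across a period (higher Z_eff) and falls down a group (larger shell), subject to the usual subshell exceptions.
Valence configurations: P⁺ [Ne]3s²3p², Si⁺ [Ne]3s²3p¹, Mg⁺ [Ne]3s¹.
The numbers (kJ/mol): P 1907, Si 1577, Mg 1451.
Hence IE_2: Mg < Si < P.

P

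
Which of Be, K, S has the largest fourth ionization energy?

Be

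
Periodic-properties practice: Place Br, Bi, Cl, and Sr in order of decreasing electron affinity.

Cl is in period 3, group 17; Br is in period 4, group 17; Sr is in period 5, group 2; Bi is in period 6, group 15.
Electron affinity generally becomes more exothermic across a period toward the halogens and less exothermic down a group.
Here both period and group differ, so the two effects have to be weighed against each other.
Bi > Sr: period and group pull opposite ways; the across-period shift dominates (91 vs 5 kJ/mol).
Br > Bi: relative to Bi, both the across-period and down-group shifts push Br's electron affinity up.
Cl > Br: Cl sits above Br in group 17, so the down-group effect alone puts Cl higher.
For reference (kJ/mol): Cl 349, Br 325, Sr 5, Bi 91.
So from highest to lowest: Cl > Br > Bi > Sr.

Cl > Br > Bi > Sr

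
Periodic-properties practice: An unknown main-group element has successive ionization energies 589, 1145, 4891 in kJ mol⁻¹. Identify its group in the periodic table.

Look for the largest jump between consecutive ionization energies: IE3/IE2 ≈ 4.3, far larger than any earlier ratio.
That jump marks the point where a core electron is being removed. So the atom has 2 valence electrons.
A main-group element with 2 valence electrons is in group 2.

Group 2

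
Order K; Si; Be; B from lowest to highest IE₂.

Consider each +1 ion: K⁺ is the bare [Ar] core; Si⁺ still has 3 valence electrons; Be⁺ still has 1 valence electron; B⁺ still has 2 valence electrons.
Pulling an electron out of a noble-gas core costs far more than removing a remaining valence electron, so K sits at the high end of IE_2.
Valence configurations: Si⁺ [Ne]3s²3p¹, Be⁺ [He]2s¹, B⁺ [He]2s².
The numbers (kJ/mol): K 3052, Si 1577, Be 1757, B 2427.
Putting it together, IE_2: Si < Be < B < K.

Si < Be < B < K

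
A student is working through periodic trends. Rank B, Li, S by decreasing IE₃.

Li > B > S

IE_3 is the cost of taking one more electron from the +2 cation: B²⁺ still has 1 valence electron; Li²⁺ is already 1 electron into the core; S²⁺ still has 4 valence electrons.
Pulling an electron out of a noble-gas core costs far more than removing a remaining valence electron, so Li sits at the high end of IE_3.
Valence configurations: B²⁺ [He]2s¹, S²⁺ [Ne]3s²3p².
The numbers (kJ/mol): B 3660, Li 11815, S 3357.
So the third ionization energies run S < B < Li.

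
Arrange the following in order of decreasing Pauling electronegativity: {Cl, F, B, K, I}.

F, Cl, I, B, K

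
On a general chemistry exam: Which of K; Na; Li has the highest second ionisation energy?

Li

Consider each +1 ion: K⁺ is the bare [Ar] core; Na⁺ is the bare [Ne] core; Li⁺ is the bare [He] core.
All of these are removing an electron from a noble-gas core or deeper; the smaller core (lower principal quantum number) is held far more tightly, and within a period the higher nuclear charge binds the same core more tightly.
Tabulated IE_2 (kJ/mol): K 3052, Na 4562, Li 7298.
Putting it together, IE_2: K < Na < Li.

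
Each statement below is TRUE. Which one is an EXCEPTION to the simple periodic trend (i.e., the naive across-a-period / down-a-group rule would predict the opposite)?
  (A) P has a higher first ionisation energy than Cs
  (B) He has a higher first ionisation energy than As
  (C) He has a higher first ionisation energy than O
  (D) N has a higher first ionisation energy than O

(D)

The general trend: first ionisation energy increases across a period and decreases down a group.
(A) P (period 3, group 15) vs Cs (period 6, group 1): the stated order agrees with the simple trend.
(B) He (period 1, group 18) vs As (period 4, group 15): the stated order agrees with the simple trend.
(C) He (period 1, group 18) vs O (period 2, group 16): the stated order agrees with the simple trend.
(D) N (period 2, group 15) vs O (period 2, group 16): the stated order contradicts the simple trend.
The exception is (D): pairing an electron in O's 2p⁴ costs repulsion energy, so O ionizes more easily than half-filled N (2p³).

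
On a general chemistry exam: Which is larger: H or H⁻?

Forming H⁻ adds 1 electron to H. More electron–electron repulsion in the same shell, with unchanged nuclear charge, lets the cloud expand.
An anion is larger than its parent atom: H⁻ > H.

H⁻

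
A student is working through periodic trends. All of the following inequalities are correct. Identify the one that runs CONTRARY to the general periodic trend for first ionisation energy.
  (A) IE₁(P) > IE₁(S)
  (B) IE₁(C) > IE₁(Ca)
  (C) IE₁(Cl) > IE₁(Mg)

(A)

The general trend: first ionisation energy increases across a period and decreases down a group.
(A) P (period 3, group 15) vs S (period 3, group 16): the stated order contradicts the simple trend.
(B) C (period 2, group 14) vs Ca (period 4, group 2): the stated order agrees with the simple trend.
(C) Cl (period 3, group 17) vs Mg (period 3, group 2): the stated order agrees with the simple trend.
The exception is (A): S (3p⁴) ionizes more easily than half-filled P (3p³) because the paired 3p electron in S is pushed out by e⁻–e⁻ repulsion.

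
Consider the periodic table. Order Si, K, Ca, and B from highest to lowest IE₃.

IE_3 is the cost of taking one more electron from the +2 cation: Si²⁺ still has 2 valence electrons; K²⁺ is already 1 electron into the core; Ca²⁺ is the bare [Ar] core; B²⁺ still has 1 valence electron.
Pulling an electron out of a noble-gas core costs far more than removing a remaining valence electron, so K and Ca sit at the high end of IE_3.
Valence configurations: Si²⁺ [Ne]3s², B²⁺ [He]2s¹.
The numbers (kJ/mol): Si 3232, K 4420, Ca 4912, B 3660.
So the third ionization energies run Si < B < K < Ca.

Ca > K > B > Si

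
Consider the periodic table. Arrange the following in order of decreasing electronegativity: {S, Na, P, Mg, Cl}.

Cl > S > P > Mg > Na

Na is in period 3, group 1; Mg is in period 3, group 2; P is in period 3, group 15; S is in period 3, group 16; Cl is in period 3, group 17.
EN rises left→right (higher Z_eff, smaller atoms) and falls top→bottom (larger, more shielded atoms).
All lie in period 3, so electronegativity increases left to right.
So from highest to lowest: Cl > S > P > Mg > Na.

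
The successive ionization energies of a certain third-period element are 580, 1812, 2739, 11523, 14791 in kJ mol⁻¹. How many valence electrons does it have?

3

Look for the largest jump between consecutive ionization energies: IE4/IE3 ≈ 4.2, far larger than any earlier ratio.
That jump marks the point where a core electron is being removed. So the atom has 3 valence electrons.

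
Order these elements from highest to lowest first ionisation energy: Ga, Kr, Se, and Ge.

IE₁ increases left→right with effective nuclear charge and decreases top→bottom as the valence shell moves farther out.
All lie in period 4, so first ionization energy increases left to right.
So from highest to lowest: Kr > Se > Ge > Ga.

Kr, Se, Ge, Ga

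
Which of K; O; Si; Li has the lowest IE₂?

Si

IE_2 is the cost of taking one more electron from the +1 cation: K⁺ is the bare [Ar] core; O⁺ still has 5 valence electrons; Si⁺ still has 3 valence electrons; Li⁺ is the bare [He] core.
Usually core removal costs more than valence removal, but here the competition is close: a tightly held n=2 valence electron can cost more to remove than an n=3 core electron, so the actual values have to decide it.
Valence configurations: O⁺ [He]2s²2p³, Si⁺ [Ne]3s²3p¹.
The numbers (kJ/mol): K 3052, O 3388, Si 1577, Li 7298.
So the second ionization energies run Si < K < O < Li.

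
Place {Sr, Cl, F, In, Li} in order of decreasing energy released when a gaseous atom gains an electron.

Cl > F > Li > In > Sr

Li is in period 2, group 1; F is in period 2, group 17; Cl is in period 3, group 17; Sr is in period 5, group 2; In is in period 5, group 13.
Adding an electron releases more energy for atoms nearer the top right (short of the noble gases).
These span different periods and groups, so the two trends combine.
In > Sr: In lies to the right of Sr in period 5, so the across-period effect alone puts In higher.
Li > In: the two effects oppose for this pair; the down-group effect wins (60 vs 29 kJ/mol).
F > Li: F lies to the right of Li in period 2, so the across-period effect alone puts F higher.
Cl > F: this pair runs against the simple trend — see the exception note.
Note the exception: Cl has a higher electron affinity than F, contrary to the simple trend — F's small 2p subshell makes the incoming electron feel strong e⁻–e⁻ repulsion, so Cl actually releases more energy on gaining an electron.
Tabulated electron affinity (kJ/mol): Li 60, F 328, Cl 349, Sr 5, In 29.
So from highest to lowest: Cl > F > Li > In > Sr.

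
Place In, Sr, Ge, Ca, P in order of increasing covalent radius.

P, Ge, In, Ca, Sr

Across a period the added protons contract the valence shell; down a group each new principal shell makes the atom larger.
Here both period and group differ, so the two effects have to be weighed against each other.
Ge > P: both effects reinforce here, so Ge is clearly the larger of the two.
In > Ge: relative to Ge, both the across-period and down-group shifts push In's atomic radius up.
Ca > In: period and group pull opposite ways; the across-period shift dominates (171 vs 142 pm).
Sr > Ca: Sr sits below Ca in group 2, so the down-group effect alone puts Sr larger.
Approximate values (pm): P 111, Ca 171, Ge 121, Sr 185, In 142.
So from smallest to largest: P < Ge < In < Ca < Sr.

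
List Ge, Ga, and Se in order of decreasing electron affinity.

Se > Ge > Ga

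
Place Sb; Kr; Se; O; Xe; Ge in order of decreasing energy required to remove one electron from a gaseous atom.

O is in period 2, group 16; Ge is in period 4, group 14; Se is in period 4, group 16; Kr is in period 4, group 18; Sb is in period 5, group 15; Xe is in period 5, group 18.
First ionization energy rises across a period (greater Z_eff holds electrons more tightly) and falls down a group (valence electrons are farther from the nucleus).
These span different periods and groups, so the two trends combine.
Sb > Ge: the two effects oppose for this pair; the across-period effect wins (831 vs 762 kJ/mol).
Se > Sb: both effects reinforce here, so Se is clearly the higher of the two.
Xe > Se: the two effects oppose for this pair; the across-period effect wins (1170 vs 941 kJ/mol).
O > Xe: period and group pull opposite ways; the down-group shift dominates (1314 vs 1170 kJ/mol).
Kr > O: the two effects oppose for this pair; the across-period effect wins (1351 vs 1314 kJ/mol).
For reference (kJ/mol): O 1314, Ge 762, Se 941, Kr 1351, Sb 831, Xe 1170.
So from highest to lowest: Kr > O > Xe > Se > Sb > Ge.

Kr > O > Xe > Se > Sb > Ge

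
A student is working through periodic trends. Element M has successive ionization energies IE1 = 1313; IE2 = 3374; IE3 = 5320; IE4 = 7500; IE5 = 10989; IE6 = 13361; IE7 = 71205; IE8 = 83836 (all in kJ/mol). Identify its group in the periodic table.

Look for the largest jump between consecutive ionization energies: IE7/IE6 ≈ 5.3, far larger than any earlier ratio.
That jump marks the point where a core electron is being removed. So the atom has 6 valence electrons.
A main-group element with 6 valence electrons is in group 16.

Group 16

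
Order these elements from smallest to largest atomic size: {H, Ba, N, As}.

H, N, As, Ba

H is in period 1, group 1; N is in period 2, group 15; As is in period 4, group 15; Ba is in period 6, group 2.
Radius decreases left→right (rising Z_eff, same n) and increases top→bottom (higher n).
Neither a single period nor a single group — weigh both effects.
N > H: period and group pull opposite ways; the down-group shift dominates (71 vs 32 pm).
As > N: As sits below N in group 15, so the down-group effect alone puts As larger.
Ba > As: both effects reinforce here, so Ba is clearly the larger of the two.
Approximate values (pm): H 32, N 71, As 121, Ba 196.
So from smallest to largest: H < N < As < Ba.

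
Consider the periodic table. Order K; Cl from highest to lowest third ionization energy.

After 2 electrons have been removed, what remains? K²⁺ is already 1 electron into the core; Cl²⁺ still has 5 valence electrons.
Core electrons are held far more tightly than valence electrons, so K tops the IE_3 order.
Tabulated IE_3 (kJ/mol): K 4420, Cl 3822.
Putting it together, IE_3: Cl < K.

K, Cl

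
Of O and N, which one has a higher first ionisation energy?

N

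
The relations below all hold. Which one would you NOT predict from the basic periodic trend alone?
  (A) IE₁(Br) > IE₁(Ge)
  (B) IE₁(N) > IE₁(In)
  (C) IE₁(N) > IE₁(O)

(C)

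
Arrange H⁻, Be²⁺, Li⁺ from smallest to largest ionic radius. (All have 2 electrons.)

All of these have 2 electrons, so size is governed by nuclear charge alone: the more protons, the stronger the pull on the same electron cloud, and the smaller the ion.
Nuclear charges: Be²⁺ (Z=4), Li⁺ (Z=3), H⁻ (Z=1).
Smallest to largest: Be²⁺ < Li⁺ < H⁻.

Be²⁺, Li⁺, H⁻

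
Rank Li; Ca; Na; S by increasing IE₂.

Ca, S, Na, Li

After 1 electron has been removed, what remains? Li⁺ is the bare [He] core; Ca⁺ still has 1 valence electron; Na⁺ is the bare [Ne] core; S⁺ still has 5 valence electrons.
Breaking into a closed-shell core is much more expensive than removing a leftover valence electron — Na and Li have the largest IE_2 here.
Valence configurations: Ca⁺ [Ar]4s¹, S⁺ [Ne]3s²3p³.
Tabulated IE_2 (kJ/mol): Li 7298, Ca 1145, Na 4562, S 2252.
Hence IE_2: Ca < S < Na < Li.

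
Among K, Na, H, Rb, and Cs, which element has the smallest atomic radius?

Across a period the added protons contract the valence shell; down a group each new principal shell makes the atom larger.
All are in group 1, so atomic radius increases down the group.
The smallest atomic radius among these belongs to H.

H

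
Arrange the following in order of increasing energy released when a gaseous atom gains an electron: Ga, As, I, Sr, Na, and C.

Sr < Ga < Na < As < C < I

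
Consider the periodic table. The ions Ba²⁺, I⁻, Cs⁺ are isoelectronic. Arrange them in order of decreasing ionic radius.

I⁻ > Cs⁺ > Ba²⁺

All of these have 54 electrons, so size is governed by nuclear charge alone: the more protons, the stronger the pull on the same electron cloud, and the smaller the ion.
Nuclear charges: Ba²⁺ (Z=56), Cs⁺ (Z=55), I⁻ (Z=53).
Largest to smallest: I⁻ > Cs⁺ > Ba²⁺.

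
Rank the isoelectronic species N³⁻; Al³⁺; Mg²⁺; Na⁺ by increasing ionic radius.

All of these have 10 electrons, so size is governed by nuclear charge alone: the more protons, the stronger the pull on the same electron cloud, and the smaller the ion.
Nuclear charges: Al³⁺ (Z=13), Mg²⁺ (Z=12), Na⁺ (Z=11), N³⁻ (Z=7).
Smallest to largest: Al³⁺ < Mg²⁺ < Na⁺ < N³⁻.

Al³⁺ < Mg²⁺ < Na⁺ < N³⁻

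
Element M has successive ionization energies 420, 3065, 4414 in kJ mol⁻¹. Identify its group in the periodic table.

Group 1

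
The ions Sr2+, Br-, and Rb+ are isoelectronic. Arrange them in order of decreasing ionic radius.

Br-, Rb+, Sr2+

All of these have 36 electrons, so size is governed by nuclear charge alone: the more protons, the stronger the pull on the same electron cloud, and the smaller the ion.
Nuclear charges: Sr2+ (Z=38), Rb+ (Z=37), Br- (Z=35).
Largest to smallest: Br- > Rb+ > Sr2+.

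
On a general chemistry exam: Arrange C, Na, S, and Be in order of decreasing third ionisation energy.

The third ionization energy removes an electron from the +2 ion. For each element: C²⁺ still has 2 valence electrons; Na²⁺ is already 1 electron into the core; S²⁺ still has 4 valence electrons; Be²⁺ is the bare [He] core.
Breaking into a closed-shell core is much more expensive than removing a leftover valence electron — Na and Be have the largest IE_3 here.
Valence configurations: C²⁺ [He]2s², S²⁺ [Ne]3s²3p².
The numbers (kJ/mol): C 4620, Na 6910, S 3357, Be 14849.
Hence IE_3: S < C < Na < Be.

Be > Na > C > S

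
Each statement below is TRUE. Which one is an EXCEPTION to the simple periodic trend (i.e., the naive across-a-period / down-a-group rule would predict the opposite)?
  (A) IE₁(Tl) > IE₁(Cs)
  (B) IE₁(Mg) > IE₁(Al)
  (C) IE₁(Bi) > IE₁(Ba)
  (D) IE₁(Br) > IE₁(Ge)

The general trend: first ionization energy increases across a period and decreases down a group.
(A) Tl (period 6, group 13) vs Cs (period 6, group 1): the stated order agrees with the simple trend.
(B) Mg (period 3, group 2) vs Al (period 3, group 13): the stated order contradicts the simple trend.
(C) Bi (period 6, group 15) vs Ba (period 6, group 2): the stated order agrees with the simple trend.
(D) Br (period 4, group 17) vs Ge (period 4, group 14): the stated order agrees with the simple trend.
The exception is (B): Al's single 3p electron is easier to remove than one from Mg's filled 3s².

(B)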